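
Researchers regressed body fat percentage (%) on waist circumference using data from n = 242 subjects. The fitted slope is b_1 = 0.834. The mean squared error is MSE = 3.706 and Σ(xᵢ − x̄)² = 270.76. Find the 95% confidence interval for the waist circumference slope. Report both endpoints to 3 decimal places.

SE(b_1) = √(MSE/Sₓₓ) = √(3.706/270.76) = 0.116993.
df = n − 2 = 240.
t* = t_{0.025, 240} = 1.969898.
Margin = t* × SE = 1.969898 × 0.116993 = 0.23046.
CI: 0.834 ± 0.23046 → (0.604, 1.064).
With 95% confidence, each one-unit increase in waist circumference is associated with a change of between 0.604 and 1.064 % in body fat percentage.

(0.604, 1.064)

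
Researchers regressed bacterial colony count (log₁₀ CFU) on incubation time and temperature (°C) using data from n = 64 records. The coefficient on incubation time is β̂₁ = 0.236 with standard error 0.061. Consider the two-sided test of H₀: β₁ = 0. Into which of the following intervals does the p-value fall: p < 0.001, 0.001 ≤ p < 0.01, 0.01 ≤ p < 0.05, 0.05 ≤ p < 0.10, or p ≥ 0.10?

p < 0.001

t = 0.236 / 0.061 = 3.869.
df = n − k − 1 = 64 − 2 − 1 = 61.
Two-sided p = 2·P(T_{61} > |t|) ≈ 0.0003.
So p < 0.001.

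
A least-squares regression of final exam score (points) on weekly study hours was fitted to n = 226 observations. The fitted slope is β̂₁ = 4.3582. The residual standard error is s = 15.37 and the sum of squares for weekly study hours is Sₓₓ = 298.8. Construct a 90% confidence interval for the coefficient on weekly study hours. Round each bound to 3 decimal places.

SE(β̂₁) = s/√Sₓₓ = 15.37/√298.8 = 0.889167.
df = n − 2 = 224.
t* = t_{0.05, 224} = 1.651685.
Margin = t* × SE = 1.651685 × 0.889167 = 1.46862.
CI: 4.3582 ± 1.46862 → (2.890, 5.827).
With 90% confidence, each one-unit increase in weekly study hours is associated with a change of between 2.890 and 5.827 points in final exam score.

(2.890, 5.827)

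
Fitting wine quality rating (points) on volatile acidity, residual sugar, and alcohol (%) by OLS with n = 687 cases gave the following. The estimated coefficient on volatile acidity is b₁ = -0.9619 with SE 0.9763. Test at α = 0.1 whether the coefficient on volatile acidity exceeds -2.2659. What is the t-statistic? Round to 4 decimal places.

t = 1.3357

H₀: β₁ = -2.2659 vs H₁: β₁ > -2.2659.
t = (b₁ − β₁⁰)/SE = (-0.9619 − (-2.2659)) / 0.9763 = 1.3357.
df = n − k − 1 = 687 − 3 − 1 = 683.
One-sided p ≈ 0.0911, which is < 0.1, so reject H₀.
There is evidence that the true slope on volatile acidity exceeds -2.2659 points per unit, holding the other predictors fixed.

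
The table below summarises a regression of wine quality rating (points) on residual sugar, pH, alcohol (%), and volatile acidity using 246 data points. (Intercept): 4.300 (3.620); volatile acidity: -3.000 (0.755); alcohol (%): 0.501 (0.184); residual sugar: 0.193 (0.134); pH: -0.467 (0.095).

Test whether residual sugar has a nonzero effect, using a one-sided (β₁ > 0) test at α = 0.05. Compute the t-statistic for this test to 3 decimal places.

t = 1.440

Read off: b = 0.193, SE = 0.134 for residual sugar.
H₀: β₁ = 0 vs H₁: β₁ > 0.
t = 0.193 / 0.134 = 1.440.
df = n − k − 1 = 246 − 4 − 1 = 241.
One-sided p ≈ 0.0755, which is ≥ 0.05, so fail to reject H₀.
The data do not give significant evidence that the true slope on residual sugar is positive, holding the other predictors fixed.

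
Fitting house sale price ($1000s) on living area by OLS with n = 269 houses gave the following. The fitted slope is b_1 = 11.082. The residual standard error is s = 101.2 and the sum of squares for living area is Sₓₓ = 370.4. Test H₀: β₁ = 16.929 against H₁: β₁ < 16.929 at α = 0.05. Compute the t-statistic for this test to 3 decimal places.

SE(b_1) = s/√Sₓₓ = 101.2/√370.4 = 5.2583.
t = (11.082 − 16.929) / 5.2583 = -1.112.
df = n − 2 = 267.
One-sided p ≈ 0.1336, which is ≥ 0.05, so fail to reject H₀.
The data do not give significant evidence that the true slope on living area is below 16.929 $1000s per unit.

t = -1.112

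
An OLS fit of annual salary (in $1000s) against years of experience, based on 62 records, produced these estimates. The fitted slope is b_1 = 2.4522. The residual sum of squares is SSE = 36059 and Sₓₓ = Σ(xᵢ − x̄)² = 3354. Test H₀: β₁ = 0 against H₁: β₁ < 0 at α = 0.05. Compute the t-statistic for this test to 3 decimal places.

MSE = SSE/(n − 2) = 36059/60 = 600.983.
SE(b_1) = √(MSE/Sₓₓ) = √(600.983/3354) = 0.423301.
t = 2.4522 / 0.423301 = 5.793.
df = n − 2 = 60.
One-sided p ≈ 1.0000, which is ≥ 0.05, so fail to reject H₀.
The data do not give significant evidence that the true slope on years of experience is negative.

t = 5.793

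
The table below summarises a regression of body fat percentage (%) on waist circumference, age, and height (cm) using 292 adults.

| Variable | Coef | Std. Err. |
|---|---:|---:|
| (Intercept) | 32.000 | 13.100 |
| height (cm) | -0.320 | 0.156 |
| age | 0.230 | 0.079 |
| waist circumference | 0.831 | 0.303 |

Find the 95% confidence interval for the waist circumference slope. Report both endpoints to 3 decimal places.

(0.235, 1.427)

Read off: b = 0.831, SE = 0.303 for waist circumference.
df = n − k − 1 = 292 − 3 − 1 = 288.
t* = t_{0.025, 288} = 1.968235.
Margin = t* × SE = 1.968235 × 0.303 = 0.59638.
CI: 0.831 ± 0.59638 → (0.235, 1.427).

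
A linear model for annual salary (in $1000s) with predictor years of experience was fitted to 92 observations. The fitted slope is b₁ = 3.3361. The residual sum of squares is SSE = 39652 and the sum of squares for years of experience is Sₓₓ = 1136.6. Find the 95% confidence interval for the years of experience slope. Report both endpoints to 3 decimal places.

MSE = SSE/(n − 2) = 39652/90 = 440.578.
SE(b₁) = √(MSE/Sₓₓ) = √(440.578/1136.6) = 0.622598.
df = n − 2 = 90.
t* = t_{0.025, 90} = 1.986675.
Margin = t* × SE = 1.986675 × 0.622598 = 1.23690.
CI: 3.3361 ± 1.23690 → (2.099, 4.573).
With 95% confidence, each one-unit increase in years of experience is associated with a change of between 2.099 and 4.573 $1000s in annual salary.

(2.099, 4.573)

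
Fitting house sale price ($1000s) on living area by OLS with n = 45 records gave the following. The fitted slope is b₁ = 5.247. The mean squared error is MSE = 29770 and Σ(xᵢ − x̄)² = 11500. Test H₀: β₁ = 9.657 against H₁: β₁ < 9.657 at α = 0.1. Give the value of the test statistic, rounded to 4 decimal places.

SE(b₁) = √(MSE/Sₓₓ) = √(29770/11500) = 1.60894.
t = (5.247 − 9.657) / 1.60894 = -2.7409.
df = n − 2 = 43.
One-sided p ≈ 0.0044, which is < 0.1, so reject H₀.
There is evidence that the true slope on living area is below 9.657 $1000s per unit.

t = -2.7409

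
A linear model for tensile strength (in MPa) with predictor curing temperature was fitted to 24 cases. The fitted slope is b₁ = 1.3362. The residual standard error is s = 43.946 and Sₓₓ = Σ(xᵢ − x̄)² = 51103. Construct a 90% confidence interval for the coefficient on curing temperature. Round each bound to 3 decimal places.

(1.002, 1.670)

SE(b₁) = s/√Sₓₓ = 43.946/√51103 = 0.1944.
df = n − 2 = 22.
t* = t_{0.05, 22} = 1.717144.
Margin = t* × SE = 1.717144 × 0.1944 = 0.33381.
CI: 1.3362 ± 0.33381 → (1.002, 1.670).
With 90% confidence, each one-unit increase in curing temperature is associated with a change of between 1.002 and 1.670 MPa in tensile strength.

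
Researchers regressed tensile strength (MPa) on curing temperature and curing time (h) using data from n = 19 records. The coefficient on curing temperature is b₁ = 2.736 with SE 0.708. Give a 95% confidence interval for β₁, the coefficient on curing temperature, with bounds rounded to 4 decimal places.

(1.2351, 4.2369)

df = n − k − 1 = 19 − 2 − 1 = 16.
t* = t_{0.025, 16} = 2.119905.
Margin = t* × SE = 2.119905 × 0.708 = 1.500893.
CI: 2.736 ± 1.500893 → (1.2351, 4.2369).
With 95% confidence, each one-unit increase in curing temperature is associated with a change of between 1.2351 and 4.2369 MPa in tensile strength, holding the other predictors fixed.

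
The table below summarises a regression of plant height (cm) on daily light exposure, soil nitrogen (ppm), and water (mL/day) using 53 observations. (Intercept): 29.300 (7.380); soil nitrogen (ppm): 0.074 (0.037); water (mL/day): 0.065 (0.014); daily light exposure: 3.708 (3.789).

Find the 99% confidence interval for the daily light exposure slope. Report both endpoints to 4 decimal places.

(-6.4463, 13.8623)

Read off: b = 3.708, SE = 3.789 for daily light exposure.
df = n − k − 1 = 53 − 3 − 1 = 49.
t* = t_{0.005, 49} = 2.679952.
Margin = t* × SE = 2.679952 × 3.789 = 10.154338.
CI: 3.708 ± 10.154338 → (-6.4463, 13.8623).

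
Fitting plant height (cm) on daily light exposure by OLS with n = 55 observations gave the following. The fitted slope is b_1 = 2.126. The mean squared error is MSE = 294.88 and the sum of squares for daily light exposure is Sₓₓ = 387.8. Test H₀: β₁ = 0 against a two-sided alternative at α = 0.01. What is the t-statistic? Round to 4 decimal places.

t = 2.4381

SE(b_1) = √(MSE/Sₓₓ) = √(294.88/387.8) = 0.872005.
t = 2.126 / 0.872005 = 2.4381.
df = n − 2 = 53.
Two-sided p ≈ 0.0182, which is ≥ 0.01, so fail to reject H₀.
The data do not give significant evidence of an association between daily light exposure and plant height.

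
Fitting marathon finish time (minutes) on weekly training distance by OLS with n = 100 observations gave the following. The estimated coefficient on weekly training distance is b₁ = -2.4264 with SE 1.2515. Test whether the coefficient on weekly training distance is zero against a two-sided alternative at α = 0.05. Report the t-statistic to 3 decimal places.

t = -1.939

H₀: β₁ = 0 vs H₁: β₁ ≠ 0.
t = (b₁ − β₁⁰)/SE = -2.4264 / 1.2515 = -1.939.
df = n − 2 = 100 − 2 = 98.
Two-sided p ≈ 0.0554, which is ≥ 0.05, so fail to reject H₀.
The data do not give significant evidence of an association between weekly training distance and marathon finish time.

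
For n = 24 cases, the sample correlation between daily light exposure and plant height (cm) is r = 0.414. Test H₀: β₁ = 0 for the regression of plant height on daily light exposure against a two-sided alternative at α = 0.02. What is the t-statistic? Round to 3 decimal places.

t = 2.133

t = r·√(n − 2)/√(1 − r²) = 0.414·√22/√0.828604 = 2.133.
df = n − 2 = 22.
Two-sided p ≈ 0.0443, which is ≥ 0.02, so fail to reject H₀.
The data do not give significant evidence of a linear association between daily light exposure and plant height.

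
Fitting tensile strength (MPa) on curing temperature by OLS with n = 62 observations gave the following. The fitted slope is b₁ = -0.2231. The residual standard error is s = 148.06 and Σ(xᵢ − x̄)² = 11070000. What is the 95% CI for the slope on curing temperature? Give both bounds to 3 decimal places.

(-0.312, -0.134)

SE(b₁) = s/√Sₓₓ = 148.06/√11070000 = 0.0445004.
df = n − 2 = 60.
t* = t_{0.025, 60} = 2.000298.
Margin = t* × SE = 2.000298 × 0.0445004 = 0.08901.
CI: -0.2231 ± 0.08901 → (-0.312, -0.134).
With 95% confidence, each one-unit increase in curing temperature is associated with a change of between -0.312 and -0.134 MPa in tensile strength.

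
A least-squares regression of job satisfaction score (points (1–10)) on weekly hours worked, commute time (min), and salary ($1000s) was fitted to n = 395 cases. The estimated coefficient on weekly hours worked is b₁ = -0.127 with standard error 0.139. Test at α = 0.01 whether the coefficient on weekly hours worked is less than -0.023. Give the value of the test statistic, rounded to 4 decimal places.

t = -0.7482

H₀: β₁ = -0.023 vs H₁: β₁ < -0.023.
t = (b₁ − β₁⁰)/SE = (-0.127 − (-0.023)) / 0.139 = -0.7482.
df = n − k − 1 = 395 − 3 − 1 = 391.
One-sided p ≈ 0.2274, which is ≥ 0.01, so fail to reject H₀.
The data do not give significant evidence that the true slope on weekly hours worked is below -0.023 points (1–10) per unit, holding the other predictors fixed.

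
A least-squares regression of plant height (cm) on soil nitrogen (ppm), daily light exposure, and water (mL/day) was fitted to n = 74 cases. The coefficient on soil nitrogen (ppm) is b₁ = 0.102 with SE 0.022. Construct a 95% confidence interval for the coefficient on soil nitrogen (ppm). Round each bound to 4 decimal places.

(0.0581, 0.1459)

df = n − k − 1 = 74 − 3 − 1 = 70.
t* = t_{0.025, 70} = 1.994437.
Margin = t* × SE = 1.994437 × 0.022 = 0.043878.
CI: 0.102 ± 0.043878 → (0.0581, 0.1459).
With 95% confidence, each one-unit increase in soil nitrogen (ppm) is associated with a change of between 0.0581 and 0.1459 cm in plant height, holding the other predictors fixed.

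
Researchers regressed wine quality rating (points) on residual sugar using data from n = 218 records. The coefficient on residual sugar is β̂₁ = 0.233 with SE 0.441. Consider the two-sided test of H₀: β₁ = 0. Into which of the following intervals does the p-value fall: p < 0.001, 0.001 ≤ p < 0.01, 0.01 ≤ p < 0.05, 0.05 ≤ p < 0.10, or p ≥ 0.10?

t = 0.233 / 0.441 = 0.528.
df = n − 2 = 218 − 2 = 216.
Two-sided p = 2·P(T_{216} > |t|) ≈ 0.5978.
So p ≥ 0.10.

p ≥ 0.10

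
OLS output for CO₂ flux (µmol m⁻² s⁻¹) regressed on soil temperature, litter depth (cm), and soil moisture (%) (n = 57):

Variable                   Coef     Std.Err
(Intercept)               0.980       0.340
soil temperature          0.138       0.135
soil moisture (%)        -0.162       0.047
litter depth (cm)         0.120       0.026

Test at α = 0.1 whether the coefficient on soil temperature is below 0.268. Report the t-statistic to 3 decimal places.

Read off: b = 0.138, SE = 0.135 for soil temperature.
H₀: β₁ = 0.268 vs H₁: β₁ < 0.268.
t = (0.138 − 0.268) / 0.135 = -0.963.
df = n − k − 1 = 57 − 3 − 1 = 53.
One-sided p ≈ 0.1700, which is ≥ 0.1, so fail to reject H₀.
The data do not give significant evidence that the true slope on soil temperature is below 0.268 µmol m⁻² s⁻¹ per unit, holding the other predictors fixed.

t = -0.963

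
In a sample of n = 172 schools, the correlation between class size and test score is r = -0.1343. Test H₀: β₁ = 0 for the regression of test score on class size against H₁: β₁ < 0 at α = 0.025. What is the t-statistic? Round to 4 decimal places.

t = -1.7671

t = r·√(n − 2)/√(1 − r²) = -0.1343·√170/√0.981964 = -1.7671.
df = n − 2 = 170.
One-sided p ≈ 0.0395, which is ≥ 0.025, so fail to reject H₀.
The data do not give significant evidence of a linear association between class size and test score.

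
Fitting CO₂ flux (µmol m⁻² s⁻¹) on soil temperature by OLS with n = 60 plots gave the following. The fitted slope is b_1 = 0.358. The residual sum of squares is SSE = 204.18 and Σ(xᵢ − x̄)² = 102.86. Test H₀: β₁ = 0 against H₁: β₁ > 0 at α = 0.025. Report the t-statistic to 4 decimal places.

t = 1.9351

MSE = SSE/(n − 2) = 204.18/58 = 3.52034.
SE(b_1) = √(MSE/Sₓₓ) = √(3.52034/102.86) = 0.184999.
t = 0.358 / 0.184999 = 1.9351.
df = n − 2 = 58.
One-sided p ≈ 0.0289, which is ≥ 0.025, so fail to reject H₀.
The data do not give significant evidence that the true slope on soil temperature is positive.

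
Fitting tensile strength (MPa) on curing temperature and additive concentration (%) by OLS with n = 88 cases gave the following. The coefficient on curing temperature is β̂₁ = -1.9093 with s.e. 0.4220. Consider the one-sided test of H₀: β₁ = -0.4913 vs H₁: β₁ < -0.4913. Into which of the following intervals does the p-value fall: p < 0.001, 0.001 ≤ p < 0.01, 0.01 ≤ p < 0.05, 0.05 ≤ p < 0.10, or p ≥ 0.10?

t = (-1.9093 − (-0.4913)) / 0.4220 = -3.360.
df = n − k − 1 = 88 − 2 − 1 = 85.
One-sided p = P(T_{85} < t) ≈ 0.0006.
So p < 0.001.

p < 0.001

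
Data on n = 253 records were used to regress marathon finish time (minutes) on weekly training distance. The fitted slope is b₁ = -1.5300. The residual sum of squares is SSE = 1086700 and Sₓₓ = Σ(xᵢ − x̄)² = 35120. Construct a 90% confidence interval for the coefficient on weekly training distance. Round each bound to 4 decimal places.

MSE = SSE/(n − 2) = 1086700/251 = 4329.48.
SE(b₁) = √(MSE/Sₓₓ) = √(4329.48/35120) = 0.351108.
df = n − 2 = 251.
t* = t_{0.05, 251} = 1.650947.
Margin = t* × SE = 1.650947 × 0.351108 = 0.579661.
CI: -1.5300 ± 0.579661 → (-2.1097, -0.9503).
With 90% confidence, each one-unit increase in weekly training distance is associated with a change of between -2.1097 and -0.9503 minutes in marathon finish time.

(-2.1097, -0.9503)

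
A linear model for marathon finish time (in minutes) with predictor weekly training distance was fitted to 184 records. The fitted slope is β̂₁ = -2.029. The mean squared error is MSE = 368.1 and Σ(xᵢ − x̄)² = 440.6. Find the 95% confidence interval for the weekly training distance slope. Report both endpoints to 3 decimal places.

SE(β̂₁) = √(MSE/Sₓₓ) = √(368.1/440.6) = 0.91403.
df = n − 2 = 182.
t* = t_{0.025, 182} = 1.973084.
Margin = t* × SE = 1.973084 × 0.91403 = 1.80346.
CI: -2.029 ± 1.80346 → (-3.832, -0.226).
With 95% confidence, each one-unit increase in weekly training distance is associated with a change of between -3.832 and -0.226 minutes in marathon finish time.

(-3.832, -0.226)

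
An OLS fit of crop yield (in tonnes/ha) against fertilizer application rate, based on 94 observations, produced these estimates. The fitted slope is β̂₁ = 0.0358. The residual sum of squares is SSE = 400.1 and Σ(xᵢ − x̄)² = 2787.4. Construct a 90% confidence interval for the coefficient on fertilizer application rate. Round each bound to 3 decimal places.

(-0.030, 0.101)

MSE = SSE/(n − 2) = 400.1/92 = 4.34891.
SE(β̂₁) = √(MSE/Sₓₓ) = √(4.34891/2787.4) = 0.0394994.
df = n − 2 = 92.
t* = t_{0.05, 92} = 1.661585.
Margin = t* × SE = 1.661585 × 0.0394994 = 0.06563.
CI: 0.0358 ± 0.06563 → (-0.030, 0.101).
With 90% confidence, each one-unit increase in fertilizer application rate is associated with a change of between -0.030 and 0.101 tonnes/ha in crop yield.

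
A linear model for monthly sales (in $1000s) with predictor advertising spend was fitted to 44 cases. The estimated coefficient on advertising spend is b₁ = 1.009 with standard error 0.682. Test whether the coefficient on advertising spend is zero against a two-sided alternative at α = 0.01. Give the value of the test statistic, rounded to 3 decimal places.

t = 1.479

H₀: β₁ = 0 vs H₁: β₁ ≠ 0.
t = (b₁ − β₁⁰)/SE = 1.009 / 0.682 = 1.479.
df = n − 2 = 44 − 2 = 42.
Two-sided p ≈ 0.1465, which is ≥ 0.01, so fail to reject H₀.
The data do not give significant evidence of an association between advertising spend and monthly sales.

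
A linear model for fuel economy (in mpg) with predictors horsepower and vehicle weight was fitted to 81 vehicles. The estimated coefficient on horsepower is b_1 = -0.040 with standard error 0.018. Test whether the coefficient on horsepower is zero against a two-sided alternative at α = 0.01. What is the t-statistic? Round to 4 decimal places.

t = -2.2222

H₀: β₁ = 0 vs H₁: β₁ ≠ 0.
t = (b_1 − β₁⁰)/SE = -0.040 / 0.018 = -2.2222.
df = n − k − 1 = 81 − 2 − 1 = 78.
Two-sided p ≈ 0.0292, which is ≥ 0.01, so fail to reject H₀.
The data do not give significant evidence of an association between horsepower and fuel economy, after adjusting for the other predictors.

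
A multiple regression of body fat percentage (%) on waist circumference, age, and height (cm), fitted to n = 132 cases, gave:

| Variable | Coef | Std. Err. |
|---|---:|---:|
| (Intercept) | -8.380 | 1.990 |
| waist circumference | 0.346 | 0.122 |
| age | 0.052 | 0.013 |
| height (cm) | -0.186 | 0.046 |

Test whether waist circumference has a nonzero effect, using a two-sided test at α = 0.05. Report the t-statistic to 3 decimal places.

Read off: b = 0.346, SE = 0.122 for waist circumference.
H₀: β₁ = 0 vs H₁: β₁ ≠ 0.
t = 0.346 / 0.122 = 2.836.
df = n − k − 1 = 132 − 3 − 1 = 128.
Two-sided p ≈ 0.0053, which is < 0.05, so reject H₀.
There is evidence that waist circumference is associated with body fat percentage, holding the other predictors fixed.

t = 2.836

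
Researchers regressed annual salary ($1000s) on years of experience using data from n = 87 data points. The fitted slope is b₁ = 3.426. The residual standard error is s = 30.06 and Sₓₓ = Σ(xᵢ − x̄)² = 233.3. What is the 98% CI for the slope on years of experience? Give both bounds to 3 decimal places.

SE(b₁) = s/√Sₓₓ = 30.06/√233.3 = 1.96803.
df = n − 2 = 85.
t* = t_{0.01, 85} = 2.371022.
Margin = t* × SE = 2.371022 × 1.96803 = 4.66624.
CI: 3.426 ± 4.66624 → (-1.240, 8.092).
With 98% confidence, each one-unit increase in years of experience is associated with a change of between -1.240 and 8.092 $1000s in annual salary.

(-1.240, 8.092)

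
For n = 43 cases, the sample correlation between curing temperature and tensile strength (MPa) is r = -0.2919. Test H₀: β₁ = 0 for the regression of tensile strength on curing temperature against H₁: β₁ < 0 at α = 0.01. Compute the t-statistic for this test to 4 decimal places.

t = -1.9542

t = r·√(n − 2)/√(1 − r²) = -0.2919·√41/√0.914794 = -1.9542.
df = n − 2 = 41.
One-sided p ≈ 0.0288, which is ≥ 0.01, so fail to reject H₀.
The data do not give significant evidence of a linear association between curing temperature and tensile strength.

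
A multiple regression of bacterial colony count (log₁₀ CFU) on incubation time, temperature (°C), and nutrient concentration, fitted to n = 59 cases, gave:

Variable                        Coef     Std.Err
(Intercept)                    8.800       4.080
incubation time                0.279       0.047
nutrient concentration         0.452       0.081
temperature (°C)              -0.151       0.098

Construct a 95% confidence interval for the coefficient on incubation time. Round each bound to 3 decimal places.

(0.185, 0.373)

Read off: b = 0.279, SE = 0.047 for incubation time.
df = n − k − 1 = 59 − 3 − 1 = 55.
t* = t_{0.025, 55} = 2.004045.
Margin = t* × SE = 2.004045 × 0.047 = 0.09419.
CI: 0.279 ± 0.09419 → (0.185, 0.373).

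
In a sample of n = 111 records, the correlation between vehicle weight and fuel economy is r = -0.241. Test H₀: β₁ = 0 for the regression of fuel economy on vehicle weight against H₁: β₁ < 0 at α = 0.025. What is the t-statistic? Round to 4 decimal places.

t = -2.5925

t = r·√(n − 2)/√(1 − r²) = -0.241·√109/√0.941919 = -2.5925.
df = n − 2 = 109.
One-sided p ≈ 0.0054, which is < 0.025, so reject H₀.
There is evidence of a linear association between vehicle weight and fuel economy.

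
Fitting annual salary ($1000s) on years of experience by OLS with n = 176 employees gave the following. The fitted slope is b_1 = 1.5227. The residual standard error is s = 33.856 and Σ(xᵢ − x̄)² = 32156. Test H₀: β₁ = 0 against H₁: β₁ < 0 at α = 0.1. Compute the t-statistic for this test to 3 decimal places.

t = 8.065

SE(b_1) = s/√Sₓₓ = 33.856/√32156 = 0.188801.
t = 1.5227 / 0.188801 = 8.065.
df = n − 2 = 174.
One-sided p ≈ 1.0000, which is ≥ 0.1, so fail to reject H₀.
The data do not give significant evidence that the true slope on years of experience is negative.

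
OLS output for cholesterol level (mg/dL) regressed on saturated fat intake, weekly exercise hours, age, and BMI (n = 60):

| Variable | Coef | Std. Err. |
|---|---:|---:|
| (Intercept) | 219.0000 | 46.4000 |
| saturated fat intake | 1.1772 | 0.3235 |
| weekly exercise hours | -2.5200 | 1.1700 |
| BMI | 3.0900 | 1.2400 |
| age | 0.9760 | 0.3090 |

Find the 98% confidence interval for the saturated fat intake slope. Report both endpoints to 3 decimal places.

(0.402, 1.952)

Read off: b = 1.1772, SE = 0.3235 for saturated fat intake.
df = n − k − 1 = 60 − 4 − 1 = 55.
t* = t_{0.01, 55} = 2.396081.
Margin = t* × SE = 2.396081 × 0.3235 = 0.77513.
CI: 1.1772 ± 0.77513 → (0.402, 1.952).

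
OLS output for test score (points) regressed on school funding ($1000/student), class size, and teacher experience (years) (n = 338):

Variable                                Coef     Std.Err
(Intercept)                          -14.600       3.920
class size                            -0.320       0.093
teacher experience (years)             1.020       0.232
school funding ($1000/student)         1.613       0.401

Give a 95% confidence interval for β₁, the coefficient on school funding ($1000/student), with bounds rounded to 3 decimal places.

Read off: b = 1.613, SE = 0.401 for school funding ($1000/student).
df = n − k − 1 = 338 − 3 − 1 = 334.
t* = t_{0.025, 334} = 1.967092.
Margin = t* × SE = 1.967092 × 0.401 = 0.78880.
CI: 1.613 ± 0.78880 → (0.824, 2.402).

(0.824, 2.402)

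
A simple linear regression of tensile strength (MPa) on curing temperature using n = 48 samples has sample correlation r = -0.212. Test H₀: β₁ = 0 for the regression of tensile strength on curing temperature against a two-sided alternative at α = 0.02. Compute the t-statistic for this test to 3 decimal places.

t = -1.471

t = r·√(n − 2)/√(1 − r²) = -0.212·√46/√0.955056 = -1.471.
df = n − 2 = 46.
Two-sided p ≈ 0.1480, which is ≥ 0.02, so fail to reject H₀.
The data do not give significant evidence of a linear association between curing temperature and tensile strength.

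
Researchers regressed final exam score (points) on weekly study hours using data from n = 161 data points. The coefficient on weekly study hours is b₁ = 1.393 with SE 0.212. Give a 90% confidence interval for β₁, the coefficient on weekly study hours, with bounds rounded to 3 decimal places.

df = n − 2 = 161 − 2 = 159.
t* = t_{0.05, 159} = 1.654494.
Margin = t* × SE = 1.654494 × 0.212 = 0.35075.
CI: 1.393 ± 0.35075 → (1.042, 1.744).
With 90% confidence, each one-unit increase in weekly study hours is associated with a change of between 1.042 and 1.744 points in final exam score.

(1.042, 1.744)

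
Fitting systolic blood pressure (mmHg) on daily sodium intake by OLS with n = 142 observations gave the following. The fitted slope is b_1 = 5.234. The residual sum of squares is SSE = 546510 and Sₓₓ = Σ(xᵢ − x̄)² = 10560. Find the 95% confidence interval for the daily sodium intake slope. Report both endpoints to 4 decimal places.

MSE = SSE/(n − 2) = 546510/140 = 3903.64.
SE(b_1) = √(MSE/Sₓₓ) = √(3903.64/10560) = 0.607999.
df = n − 2 = 140.
t* = t_{0.025, 140} = 1.977054.
Margin = t* × SE = 1.977054 × 0.607999 = 1.202047.
CI: 5.234 ± 1.202047 → (4.0320, 6.4360).
With 95% confidence, each one-unit increase in daily sodium intake is associated with a change of between 4.0320 and 6.4360 mmHg in systolic blood pressure.

(4.0320, 6.4360)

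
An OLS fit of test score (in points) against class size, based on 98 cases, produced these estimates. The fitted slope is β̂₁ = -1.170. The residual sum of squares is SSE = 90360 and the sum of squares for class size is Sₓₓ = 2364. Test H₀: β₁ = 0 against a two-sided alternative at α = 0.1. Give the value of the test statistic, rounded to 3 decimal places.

MSE = SSE/(n − 2) = 90360/96 = 941.25.
SE(β̂₁) = √(MSE/Sₓₓ) = √(941.25/2364) = 0.630999.
t = -1.170 / 0.630999 = -1.854.
df = n − 2 = 96.
Two-sided p ≈ 0.0668, which is < 0.1, so reject H₀.
There is evidence that class size is associated with test score.

t = -1.854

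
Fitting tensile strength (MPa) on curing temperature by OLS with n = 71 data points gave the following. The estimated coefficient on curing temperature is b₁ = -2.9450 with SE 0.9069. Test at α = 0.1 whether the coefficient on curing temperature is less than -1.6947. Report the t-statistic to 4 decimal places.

H₀: β₁ = -1.6947 vs H₁: β₁ < -1.6947.
t = (b₁ − β₁⁰)/SE = (-2.9450 − (-1.6947)) / 0.9069 = -1.3787.
df = n − 2 = 71 − 2 = 69.
One-sided p ≈ 0.0862, which is < 0.1, so reject H₀.
There is evidence that the true slope on curing temperature is below -1.6947 MPa per unit.

t = -1.3787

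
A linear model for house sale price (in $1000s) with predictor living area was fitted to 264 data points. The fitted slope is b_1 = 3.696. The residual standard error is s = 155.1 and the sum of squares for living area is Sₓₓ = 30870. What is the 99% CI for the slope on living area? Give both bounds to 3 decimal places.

SE(b_1) = s/√Sₓₓ = 155.1/√30870 = 0.882762.
df = n − 2 = 262.
t* = t_{0.005, 262} = 2.594724.
Margin = t* × SE = 2.594724 × 0.882762 = 2.29052.
CI: 3.696 ± 2.29052 → (1.405, 5.987).
With 99% confidence, each one-unit increase in living area is associated with a change of between 1.405 and 5.987 $1000s in house sale price.

(1.405, 5.987)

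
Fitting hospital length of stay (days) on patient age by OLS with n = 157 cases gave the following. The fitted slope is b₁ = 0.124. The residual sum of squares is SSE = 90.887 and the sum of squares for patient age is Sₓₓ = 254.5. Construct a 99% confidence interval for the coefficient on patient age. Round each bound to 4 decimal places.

MSE = SSE/(n − 2) = 90.887/155 = 0.586368.
SE(b₁) = √(MSE/Sₓₓ) = √(0.586368/254.5) = 0.048.
df = n − 2 = 155.
t* = t_{0.005, 155} = 2.60792.
Margin = t* × SE = 2.60792 × 0.048 = 0.125180.
CI: 0.124 ± 0.125180 → (-0.0012, 0.2492).
With 99% confidence, each one-unit increase in patient age is associated with a change of between -0.0012 and 0.2492 days in hospital length of stay.

(-0.0012, 0.2492)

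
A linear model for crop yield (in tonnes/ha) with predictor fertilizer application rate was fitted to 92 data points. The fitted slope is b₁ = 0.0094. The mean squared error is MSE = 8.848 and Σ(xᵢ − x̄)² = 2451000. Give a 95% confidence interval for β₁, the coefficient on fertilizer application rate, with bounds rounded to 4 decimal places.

SE(b₁) = √(MSE/Sₓₓ) = √(8.848/2451000) = 0.00189999.
df = n − 2 = 90.
t* = t_{0.025, 90} = 1.986675.
Margin = t* × SE = 1.986675 × 0.00189999 = 0.003775.
CI: 0.0094 ± 0.003775 → (0.0056, 0.0132).
With 95% confidence, each one-unit increase in fertilizer application rate is associated with a change of between 0.0056 and 0.0132 tonnes/ha in crop yield.

(0.0056, 0.0132)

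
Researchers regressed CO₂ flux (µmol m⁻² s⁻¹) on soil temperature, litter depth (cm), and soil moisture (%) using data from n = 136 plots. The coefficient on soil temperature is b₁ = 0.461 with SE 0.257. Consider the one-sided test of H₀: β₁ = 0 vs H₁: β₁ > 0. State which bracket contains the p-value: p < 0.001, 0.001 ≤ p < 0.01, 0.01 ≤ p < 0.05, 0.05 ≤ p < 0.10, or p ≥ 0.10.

0.01 ≤ p < 0.05

t = 0.461 / 0.257 = 1.794.
df = n − k − 1 = 136 − 3 − 1 = 132.
One-sided p = P(T_{132} > t) ≈ 0.0376.
So 0.01 ≤ p < 0.05.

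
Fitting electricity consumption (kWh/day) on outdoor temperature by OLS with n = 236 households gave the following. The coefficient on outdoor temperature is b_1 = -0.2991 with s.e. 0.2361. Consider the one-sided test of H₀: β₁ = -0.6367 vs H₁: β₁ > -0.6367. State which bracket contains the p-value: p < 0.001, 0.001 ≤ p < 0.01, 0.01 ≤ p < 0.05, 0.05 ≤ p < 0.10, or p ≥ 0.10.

0.05 ≤ p < 0.10

t = (-0.2991 − (-0.6367)) / 0.2361 = 1.430.
df = n − 2 = 236 − 2 = 234.
One-sided p = P(T_{234} > t) ≈ 0.0770.
So 0.05 ≤ p < 0.10.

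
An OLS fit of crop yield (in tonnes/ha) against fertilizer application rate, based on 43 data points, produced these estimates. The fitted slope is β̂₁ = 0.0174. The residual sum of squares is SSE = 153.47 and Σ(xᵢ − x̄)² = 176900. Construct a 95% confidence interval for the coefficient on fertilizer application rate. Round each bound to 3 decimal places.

MSE = SSE/(n − 2) = 153.47/41 = 3.74317.
SE(β̂₁) = √(MSE/Sₓₓ) = √(3.74317/176900) = 0.00459998.
df = n − 2 = 41.
t* = t_{0.025, 41} = 2.019541.
Margin = t* × SE = 2.019541 × 0.00459998 = 0.00929.
CI: 0.0174 ± 0.00929 → (0.008, 0.027).
With 95% confidence, each one-unit increase in fertilizer application rate is associated with a change of between 0.008 and 0.027 tonnes/ha in crop yield.

(0.008, 0.027)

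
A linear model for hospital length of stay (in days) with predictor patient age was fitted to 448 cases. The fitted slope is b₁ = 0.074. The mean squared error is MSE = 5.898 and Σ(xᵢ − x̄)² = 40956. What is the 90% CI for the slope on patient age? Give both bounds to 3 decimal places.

(0.054, 0.094)

SE(b₁) = √(MSE/Sₓₓ) = √(5.898/40956) = 0.0120003.
df = n − 2 = 446.
t* = t_{0.05, 446} = 1.648277.
Margin = t* × SE = 1.648277 × 0.0120003 = 0.01978.
CI: 0.074 ± 0.01978 → (0.054, 0.094).
With 90% confidence, each one-unit increase in patient age is associated with a change of between 0.054 and 0.094 days in hospital length of stay.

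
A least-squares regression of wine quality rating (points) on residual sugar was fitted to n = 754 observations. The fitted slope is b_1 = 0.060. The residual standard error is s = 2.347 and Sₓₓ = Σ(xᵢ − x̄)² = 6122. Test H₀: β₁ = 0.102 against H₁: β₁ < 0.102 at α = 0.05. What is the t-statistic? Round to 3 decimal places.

SE(b_1) = s/√Sₓₓ = 2.347/√6122 = 0.0299962.
t = (0.060 − 0.102) / 0.0299962 = -1.400.
df = n − 2 = 752.
One-sided p ≈ 0.0809, which is ≥ 0.05, so fail to reject H₀.
The data do not give significant evidence that the true slope on residual sugar is below 0.102 points per unit.

t = -1.400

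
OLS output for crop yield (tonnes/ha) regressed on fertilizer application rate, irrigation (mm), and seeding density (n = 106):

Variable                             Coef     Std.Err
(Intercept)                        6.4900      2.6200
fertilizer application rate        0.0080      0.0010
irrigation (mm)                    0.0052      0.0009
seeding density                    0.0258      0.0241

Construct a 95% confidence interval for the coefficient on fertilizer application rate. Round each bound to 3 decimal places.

(0.006, 0.010)

Read off: b = 0.0080, SE = 0.0010 for fertilizer application rate.
df = n − k − 1 = 106 − 3 − 1 = 102.
t* = t_{0.025, 102} = 1.983495.
Margin = t* × SE = 1.983495 × 0.0010 = 0.00198.
CI: 0.0080 ± 0.00198 → (0.006, 0.010).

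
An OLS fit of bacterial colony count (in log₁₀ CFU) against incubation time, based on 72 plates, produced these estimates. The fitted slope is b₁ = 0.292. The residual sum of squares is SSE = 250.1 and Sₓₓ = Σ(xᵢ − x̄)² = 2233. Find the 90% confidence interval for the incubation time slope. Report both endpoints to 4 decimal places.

(0.2253, 0.3587)

MSE = SSE/(n − 2) = 250.1/70 = 3.57286.
SE(b₁) = √(MSE/Sₓₓ) = √(3.57286/2233) = 0.0400003.
df = n − 2 = 70.
t* = t_{0.05, 70} = 1.666914.
Margin = t* × SE = 1.666914 × 0.0400003 = 0.066677.
CI: 0.292 ± 0.066677 → (0.2253, 0.3587).
With 90% confidence, each one-unit increase in incubation time is associated with a change of between 0.2253 and 0.3587 log₁₀ CFU in bacterial colony count.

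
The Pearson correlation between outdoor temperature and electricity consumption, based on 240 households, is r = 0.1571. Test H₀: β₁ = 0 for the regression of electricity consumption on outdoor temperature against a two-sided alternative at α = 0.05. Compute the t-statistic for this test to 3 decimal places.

t = r·√(n − 2)/√(1 − r²) = 0.1571·√238/√0.97532 = 2.454.
df = n − 2 = 238.
Two-sided p ≈ 0.0148, which is < 0.05, so reject H₀.
There is evidence of a linear association between outdoor temperature and electricity consumption.

t = 2.454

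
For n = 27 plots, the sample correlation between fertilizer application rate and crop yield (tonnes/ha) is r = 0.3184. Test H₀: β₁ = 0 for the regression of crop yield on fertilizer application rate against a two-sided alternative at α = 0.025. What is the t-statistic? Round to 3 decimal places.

t = 1.679

t = r·√(n − 2)/√(1 − r²) = 0.3184·√25/√0.898621 = 1.679.
df = n − 2 = 25.
Two-sided p ≈ 0.1055, which is ≥ 0.025, so fail to reject H₀.
The data do not give significant evidence of a linear association between fertilizer application rate and crop yield.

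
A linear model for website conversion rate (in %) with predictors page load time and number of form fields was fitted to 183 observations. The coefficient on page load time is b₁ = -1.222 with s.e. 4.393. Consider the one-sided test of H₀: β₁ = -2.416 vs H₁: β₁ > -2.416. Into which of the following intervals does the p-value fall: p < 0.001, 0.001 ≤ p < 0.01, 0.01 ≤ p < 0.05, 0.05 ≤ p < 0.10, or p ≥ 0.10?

p ≥ 0.10

t = (-1.222 − (-2.416)) / 4.393 = 0.272.
df = n − k − 1 = 183 − 2 − 1 = 180.
One-sided p = P(T_{180} > t) ≈ 0.3930.
So p ≥ 0.10.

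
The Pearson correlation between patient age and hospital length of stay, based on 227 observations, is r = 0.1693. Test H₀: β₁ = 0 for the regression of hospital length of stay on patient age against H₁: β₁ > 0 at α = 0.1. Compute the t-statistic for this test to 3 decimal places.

t = 2.577

t = r·√(n − 2)/√(1 − r²) = 0.1693·√225/√0.971338 = 2.577.
df = n − 2 = 225.
One-sided p ≈ 0.0053, which is < 0.1, so reject H₀.
There is evidence of a linear association between patient age and hospital length of stay.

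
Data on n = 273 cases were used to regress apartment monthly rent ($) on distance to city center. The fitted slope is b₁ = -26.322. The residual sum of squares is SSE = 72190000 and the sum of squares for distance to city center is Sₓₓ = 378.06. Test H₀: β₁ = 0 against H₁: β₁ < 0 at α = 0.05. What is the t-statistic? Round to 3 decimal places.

MSE = SSE/(n − 2) = 72190000/271 = 266384.
SE(b₁) = √(MSE/Sₓₓ) = √(266384/378.06) = 26.5444.
t = -26.322 / 26.5444 = -0.992.
df = n − 2 = 271.
One-sided p ≈ 0.1611, which is ≥ 0.05, so fail to reject H₀.
The data do not give significant evidence that the true slope on distance to city center is negative.

t = -0.992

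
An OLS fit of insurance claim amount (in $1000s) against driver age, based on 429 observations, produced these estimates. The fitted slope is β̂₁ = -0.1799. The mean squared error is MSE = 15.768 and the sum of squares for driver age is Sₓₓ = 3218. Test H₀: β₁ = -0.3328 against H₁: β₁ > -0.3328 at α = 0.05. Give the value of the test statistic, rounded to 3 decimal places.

SE(β̂₁) = √(MSE/Sₓₓ) = √(15.768/3218) = 0.0699996.
t = (-0.1799 − (-0.3328)) / 0.0699996 = 2.184.
df = n − 2 = 427.
One-sided p ≈ 0.0147, which is < 0.05, so reject H₀.
There is evidence that the true slope on driver age exceeds -0.3328 $1000s per unit.

t = 2.184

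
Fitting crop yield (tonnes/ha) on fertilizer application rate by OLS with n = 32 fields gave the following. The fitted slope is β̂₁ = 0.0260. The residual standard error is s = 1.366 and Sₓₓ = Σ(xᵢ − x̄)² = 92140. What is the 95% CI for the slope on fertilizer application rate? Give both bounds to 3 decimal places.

(0.017, 0.035)

SE(β̂₁) = s/√Sₓₓ = 1.366/√92140 = 0.00450015.
df = n − 2 = 30.
t* = t_{0.025, 30} = 2.042272.
Margin = t* × SE = 2.042272 × 0.00450015 = 0.00919.
CI: 0.0260 ± 0.00919 → (0.017, 0.035).
With 95% confidence, each one-unit increase in fertilizer application rate is associated with a change of between 0.017 and 0.035 tonnes/ha in crop yield.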